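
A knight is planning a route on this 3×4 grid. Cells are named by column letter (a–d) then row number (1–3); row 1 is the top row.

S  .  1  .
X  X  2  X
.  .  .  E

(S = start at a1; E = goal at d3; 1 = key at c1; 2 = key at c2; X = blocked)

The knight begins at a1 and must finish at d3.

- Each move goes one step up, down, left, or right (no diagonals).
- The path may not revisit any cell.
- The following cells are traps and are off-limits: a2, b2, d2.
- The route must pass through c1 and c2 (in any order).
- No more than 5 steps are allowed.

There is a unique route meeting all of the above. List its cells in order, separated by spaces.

a1 b1 c1 c2 c3 d3

The 5-move cap with required stops at c1, c2 leaves no slack for detours.
Route from a1: right 2 to c1, down 2 to c3, right 1 to d3 — 5 moves in all.
Check: all required cells visited; 5 ≤ 5 moves.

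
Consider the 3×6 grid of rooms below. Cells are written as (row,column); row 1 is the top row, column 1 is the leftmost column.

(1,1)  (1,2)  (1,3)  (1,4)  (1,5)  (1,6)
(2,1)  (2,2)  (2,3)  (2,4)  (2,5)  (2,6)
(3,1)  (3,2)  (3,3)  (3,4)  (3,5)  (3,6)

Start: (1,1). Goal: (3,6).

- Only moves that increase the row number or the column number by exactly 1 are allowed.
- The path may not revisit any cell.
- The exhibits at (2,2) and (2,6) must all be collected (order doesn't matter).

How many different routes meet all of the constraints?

2

A right/down-only route from (1,1) to (3,6) makes exactly 2 down-moves and 5 right-moves in some order.
With no other constraints that would be C(7,2) = 21 routes.
A monotone route can only reach the required cells in the order (2,2), (2,6), so split there and multiply the segment counts: (1,1)→(2,2): 2; (2,2)→(2,6): 1; (2,6)→(3,6): 1; product = 2.
That gives 2 routes.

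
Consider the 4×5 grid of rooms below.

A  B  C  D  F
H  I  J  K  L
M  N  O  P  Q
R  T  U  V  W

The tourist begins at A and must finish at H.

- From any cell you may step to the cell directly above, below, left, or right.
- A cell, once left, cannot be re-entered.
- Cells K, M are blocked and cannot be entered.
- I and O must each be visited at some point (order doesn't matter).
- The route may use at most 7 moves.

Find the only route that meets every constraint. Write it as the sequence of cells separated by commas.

A, B, C, J, O, N, I, H

Any route must reach I and O and still end at H within 7 moves, so the order of the required stops is forced.
Route from A: right 2 to C, down 2 to O, left 1 to N, up 1 to I, left 1 to H — 7 moves in all.
Check: all required cells visited; 7 ≤ 7 moves.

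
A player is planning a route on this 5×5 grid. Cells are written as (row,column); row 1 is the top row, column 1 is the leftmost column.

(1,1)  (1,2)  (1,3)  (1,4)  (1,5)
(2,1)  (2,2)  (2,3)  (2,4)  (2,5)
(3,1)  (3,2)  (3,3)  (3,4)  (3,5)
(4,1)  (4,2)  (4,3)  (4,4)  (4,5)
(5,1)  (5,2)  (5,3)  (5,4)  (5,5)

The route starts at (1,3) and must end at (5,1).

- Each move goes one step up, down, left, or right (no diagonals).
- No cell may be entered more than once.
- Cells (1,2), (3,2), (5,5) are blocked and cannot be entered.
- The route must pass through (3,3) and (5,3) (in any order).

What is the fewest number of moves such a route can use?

6

Any route passes through (3,3) and (5,3) in some order between (1,3) and (5,1). Summing Manhattan distances along each leg and taking the cheapest ordering ((1,3) → (3,3) → (5,3) → (5,1)) gives a lower bound of 2 + 2 + 2 = 6 moves.
A route of 6 moves achieves this: (1,3) → (2,3) → (3,3) → (4,3) → (5,3) → (5,2) → (5,1).
Since 6 matches the lower bound, it is optimal.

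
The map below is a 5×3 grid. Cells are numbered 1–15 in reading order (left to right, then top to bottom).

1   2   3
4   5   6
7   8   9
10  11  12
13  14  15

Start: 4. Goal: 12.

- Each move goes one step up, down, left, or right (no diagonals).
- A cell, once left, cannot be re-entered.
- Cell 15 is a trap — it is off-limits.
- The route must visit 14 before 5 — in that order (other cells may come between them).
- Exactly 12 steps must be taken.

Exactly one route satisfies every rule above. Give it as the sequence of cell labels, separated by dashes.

4 - 7 - 10 - 13 - 14 - 11 - 8 - 5 - 2 - 3 - 6 - 9 - 12

The waypoints must appear in the order 14, 5, with no cell reused.
Route from 4: 3× down (reaching 13), right to 14, 4× up (reaching 2), right to 3, 3× down (reaching 12) — 12 moves in all.
Check: order respected (14 at step 4, 5 at step 7); 12 moves as required.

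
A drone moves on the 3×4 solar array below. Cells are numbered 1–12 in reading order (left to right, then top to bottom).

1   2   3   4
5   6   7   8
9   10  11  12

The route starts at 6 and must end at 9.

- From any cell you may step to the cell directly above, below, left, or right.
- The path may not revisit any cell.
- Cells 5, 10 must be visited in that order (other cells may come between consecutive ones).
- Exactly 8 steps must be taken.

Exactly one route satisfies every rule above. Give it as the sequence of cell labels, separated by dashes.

6 - 5 - 1 - 2 - 3 - 7 - 11 - 10 - 9

The waypoints must appear in the order 5, 10, with no cell reused.
Route from 6: left 1 to 5, up 1 to 1, right 2 to 3, down 2 to 11, left 2 to 9 — 8 moves in all.
Check: order respected (5 at step 1, 10 at step 7); 8 moves as required.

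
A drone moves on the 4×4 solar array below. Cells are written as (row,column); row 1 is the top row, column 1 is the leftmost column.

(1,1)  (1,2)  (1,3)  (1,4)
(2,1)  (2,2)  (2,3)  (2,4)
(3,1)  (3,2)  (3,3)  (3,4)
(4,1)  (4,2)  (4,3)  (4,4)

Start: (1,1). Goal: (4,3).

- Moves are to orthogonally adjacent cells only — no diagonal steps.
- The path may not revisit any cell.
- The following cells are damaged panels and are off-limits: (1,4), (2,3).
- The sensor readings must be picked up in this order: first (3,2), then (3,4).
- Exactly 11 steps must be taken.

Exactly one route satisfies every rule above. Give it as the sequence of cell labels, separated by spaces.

The waypoints must appear in the order (3,2), (3,4), with no cell reused.
Route from (1,1): right 1 to (1,2), down 1 to (2,2), left 1 to (2,1), down 2 to (4,1), right 1 to (4,2), up 1 to (3,2), right 2 to (3,4), down 1 to (4,4), left 1 to (4,3) — 11 moves in all.
Check: order respected ((3,2) at step 7, (3,4) at step 9); 11 moves as required.

(1,1) (1,2) (2,2) (2,1) (3,1) (4,1) (4,2) (3,2) (3,3) (3,4) (4,4) (4,3)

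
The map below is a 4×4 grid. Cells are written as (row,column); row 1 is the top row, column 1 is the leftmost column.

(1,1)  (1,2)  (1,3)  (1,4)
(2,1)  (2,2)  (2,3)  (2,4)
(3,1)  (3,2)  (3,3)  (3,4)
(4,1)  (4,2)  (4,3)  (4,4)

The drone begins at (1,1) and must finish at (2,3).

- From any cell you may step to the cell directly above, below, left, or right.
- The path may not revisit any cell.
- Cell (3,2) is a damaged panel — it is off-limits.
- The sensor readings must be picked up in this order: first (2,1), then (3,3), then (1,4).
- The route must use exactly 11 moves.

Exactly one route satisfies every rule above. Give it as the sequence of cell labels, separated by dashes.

The waypoints must appear in the order (2,1), (3,3), (1,4), with no cell reused.
Route from (1,1): 3× down (reaching (4,1)), 2× right (reaching (4,3)), up to (3,3), right to (3,4), 2× up (reaching (1,4)), left to (1,3), down to (2,3) — 11 moves in all.
Check: order respected ((2,1) at step 1, (3,3) at step 6, (1,4) at step 9); 11 moves as required.

(1,1) - (2,1) - (3,1) - (4,1) - (4,2) - (4,3) - (3,3) - (3,4) - (2,4) - (1,4) - (1,3) - (2,3)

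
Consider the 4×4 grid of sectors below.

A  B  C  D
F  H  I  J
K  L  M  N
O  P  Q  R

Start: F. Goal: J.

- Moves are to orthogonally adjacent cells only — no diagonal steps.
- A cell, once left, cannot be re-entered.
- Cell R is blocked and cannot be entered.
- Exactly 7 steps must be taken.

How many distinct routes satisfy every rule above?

21

Need simple routes of exactly 7 moves from F to J (Manhattan distance 3, so 2 moves are spent on a detour and 2 undoing it).
Branch systematically from the start, pruning whenever the remaining move budget drops below the Manhattan distance to J or differs from it in parity. Grouping the completions by first move — via A: 5; via K: 12; via H: 4 — and summing: 5 + 12 + 4 = 21.
That gives 21 routes.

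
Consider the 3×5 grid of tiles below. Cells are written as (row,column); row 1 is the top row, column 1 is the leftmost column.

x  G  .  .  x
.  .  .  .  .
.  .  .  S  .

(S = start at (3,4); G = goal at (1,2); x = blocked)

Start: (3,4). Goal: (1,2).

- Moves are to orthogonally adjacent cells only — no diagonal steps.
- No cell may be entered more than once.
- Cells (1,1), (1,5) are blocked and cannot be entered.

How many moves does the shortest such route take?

The Manhattan distance from (3,4) to (1,2) is |3−1| + |4−2| = 4, so at least 4 moves are needed.
A route of 4 moves achieves this: (3,4) → (2,4) → (1,4) → (1,3) → (1,2).
Since 4 matches the lower bound, it is optimal.

4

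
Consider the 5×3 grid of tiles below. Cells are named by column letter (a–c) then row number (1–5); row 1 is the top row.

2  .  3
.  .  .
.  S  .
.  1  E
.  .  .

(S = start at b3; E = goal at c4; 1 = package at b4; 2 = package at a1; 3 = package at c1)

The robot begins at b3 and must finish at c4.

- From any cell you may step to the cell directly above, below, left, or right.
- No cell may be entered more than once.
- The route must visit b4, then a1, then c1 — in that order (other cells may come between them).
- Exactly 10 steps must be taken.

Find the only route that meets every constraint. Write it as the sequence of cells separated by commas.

The waypoints must appear in the order b4, a1, c1, with no cell reused.
Route from b3: down 1 to b4, left 1 to a4, up 3 to a1, right 2 to c1, down 3 to c4 — 10 moves in all.
Check: order respected (1 at step 1, 2 at step 5, 3 at step 7); 10 moves as required.

b3, b4, a4, a3, a2, a1, b1, c1, c2, c3, c4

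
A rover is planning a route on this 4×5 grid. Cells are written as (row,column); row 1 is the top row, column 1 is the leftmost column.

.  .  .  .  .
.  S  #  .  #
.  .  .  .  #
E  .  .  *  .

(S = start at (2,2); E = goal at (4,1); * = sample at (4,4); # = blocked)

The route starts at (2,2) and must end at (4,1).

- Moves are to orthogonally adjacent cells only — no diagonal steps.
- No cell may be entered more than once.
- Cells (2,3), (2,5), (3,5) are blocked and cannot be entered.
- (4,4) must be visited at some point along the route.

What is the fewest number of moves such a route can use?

7

Any route passes through (4,4) somewhere between (2,2) and (4,1). Summing Manhattan distances along the two legs ((2,2) → (4,4) → (4,1)) gives a lower bound of 4 + 3 = 7 moves.
A route of 7 moves achieves this: (2,2) → (3,2) → (3,3) → (3,4) → (4,4) → (4,3) → (4,2) → (4,1).
Since 7 matches the lower bound, it is optimal.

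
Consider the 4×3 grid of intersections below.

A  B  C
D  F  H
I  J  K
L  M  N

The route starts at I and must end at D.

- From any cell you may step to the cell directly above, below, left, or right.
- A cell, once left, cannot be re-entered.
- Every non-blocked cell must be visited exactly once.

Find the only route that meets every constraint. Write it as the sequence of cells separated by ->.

Need to visit all 12 open cells exactly once, starting at I and ending at D.
Cell L has only two open neighbours (I and M), so the path must pass straight through it: one of those is the cell it's entered from and the other is where it exits.
Route from I: down 1 to L, right 2 to N, up 1 to K, left 1 to J, up 1 to F, right 1 to H, up 1 to C, left 2 to A, down 1 to D — 11 moves in all.
Check: all 12 open cells covered.

I -> L -> M -> N -> K -> J -> F -> H -> C -> B -> A -> D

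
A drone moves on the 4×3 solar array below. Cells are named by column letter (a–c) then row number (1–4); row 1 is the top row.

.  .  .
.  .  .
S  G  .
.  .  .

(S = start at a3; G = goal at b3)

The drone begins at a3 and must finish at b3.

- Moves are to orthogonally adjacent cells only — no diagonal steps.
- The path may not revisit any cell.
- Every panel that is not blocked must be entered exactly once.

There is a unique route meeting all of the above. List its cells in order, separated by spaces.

Need to visit all 12 open cells exactly once, starting at a3 and ending at b3.
Cell a1 has only two open neighbours (a2 and b1), so the path must pass straight through it: one of those is the cell it's entered from and the other is where it exits.
Route from a3: down to a4, 2× right (reaching c4), 3× up (reaching c1), 2× left (reaching a1), down to a2, right to b2, down to b3 — 11 moves in all.
Check: all 12 open cells covered.

a3 a4 b4 c4 c3 c2 c1 b1 a1 a2 b2 b3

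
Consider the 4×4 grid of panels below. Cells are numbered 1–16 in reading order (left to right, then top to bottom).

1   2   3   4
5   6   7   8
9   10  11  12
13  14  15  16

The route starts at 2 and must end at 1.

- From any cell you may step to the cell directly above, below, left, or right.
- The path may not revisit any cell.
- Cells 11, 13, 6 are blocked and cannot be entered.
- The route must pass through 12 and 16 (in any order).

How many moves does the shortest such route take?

Any route passes through 12 and 16 in some order between 2 and 1. Summing Manhattan distances along each leg and taking the cheapest ordering (2 → 16 → 12 → 1) gives a lower bound of 5 + 1 + 5 = 11 moves.
A route of 11 moves achieves this: 2 → 3 → 7 → 8 → 12 → 16 → 15 → 14 → 10 → 9 → 5 → 1.
Since 11 matches the lower bound, it is optimal.

11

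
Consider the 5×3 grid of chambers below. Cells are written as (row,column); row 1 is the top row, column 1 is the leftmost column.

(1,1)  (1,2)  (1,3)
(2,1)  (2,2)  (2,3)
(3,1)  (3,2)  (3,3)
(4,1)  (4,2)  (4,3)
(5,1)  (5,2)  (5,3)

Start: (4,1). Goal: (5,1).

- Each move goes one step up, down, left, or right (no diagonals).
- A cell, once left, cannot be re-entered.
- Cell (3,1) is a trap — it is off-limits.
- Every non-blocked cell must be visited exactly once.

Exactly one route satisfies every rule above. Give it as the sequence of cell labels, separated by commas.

(4,1), (4,2), (3,2), (2,2), (2,1), (1,1), (1,2), (1,3), (2,3), (3,3), (4,3), (5,3), (5,2), (5,1)

Need to visit all 14 open cells exactly once, starting at (4,1) and ending at (5,1).
Route from (4,1): right 1 to (4,2), up 2 to (2,2), left 1 to (2,1), up 1 to (1,1), right 2 to (1,3), down 4 to (5,3), left 2 to (5,1) — 13 moves in all.
Check: all 14 open cells covered.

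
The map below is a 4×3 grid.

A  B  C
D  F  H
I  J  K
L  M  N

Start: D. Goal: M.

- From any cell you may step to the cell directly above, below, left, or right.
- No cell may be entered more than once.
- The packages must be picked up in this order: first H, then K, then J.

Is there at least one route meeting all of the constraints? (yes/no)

yes

One route that works: D → F → H → K → J → M.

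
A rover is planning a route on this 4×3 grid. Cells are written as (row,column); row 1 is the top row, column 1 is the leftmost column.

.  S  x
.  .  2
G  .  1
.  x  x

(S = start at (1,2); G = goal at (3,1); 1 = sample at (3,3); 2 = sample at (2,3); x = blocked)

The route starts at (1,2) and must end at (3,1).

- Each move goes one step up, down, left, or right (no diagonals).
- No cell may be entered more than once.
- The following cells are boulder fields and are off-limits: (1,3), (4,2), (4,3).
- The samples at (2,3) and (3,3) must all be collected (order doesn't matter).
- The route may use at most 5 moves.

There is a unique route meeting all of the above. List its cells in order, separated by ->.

(1,2) -> (2,2) -> (2,3) -> (3,3) -> (3,2) -> (3,1)

Any route must reach (2,3) and (3,3) and still end at (3,1) within 5 moves, so the order of the required stops is forced.
Route from (1,2): down 1 to (2,2), right 1 to (2,3), down 1 to (3,3), left 2 to (3,1) — 5 moves in all.
Check: all required cells visited; 5 ≤ 5 moves.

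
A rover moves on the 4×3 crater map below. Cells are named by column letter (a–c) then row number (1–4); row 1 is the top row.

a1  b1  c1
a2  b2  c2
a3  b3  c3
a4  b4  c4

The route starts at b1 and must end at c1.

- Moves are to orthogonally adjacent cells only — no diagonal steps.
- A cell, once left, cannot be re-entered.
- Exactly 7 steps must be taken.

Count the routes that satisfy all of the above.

Need simple routes of exactly 7 moves from b1 to c1 (Manhattan distance 1, so 3 moves are spent on a detour and 3 undoing it).
Enumerating: b1 b2 b3 b4 c4 c3 c2 c1 | b1 b2 a2 a3 b3 c3 c2 c1 | b1 a1 a2 a3 b3 b2 c2 c1 | b1 a1 a2 a3 b3 c3 c2 c1 | b1 a1 a2 b2 b3 c3 c2 c1.
That gives 5 routes.

5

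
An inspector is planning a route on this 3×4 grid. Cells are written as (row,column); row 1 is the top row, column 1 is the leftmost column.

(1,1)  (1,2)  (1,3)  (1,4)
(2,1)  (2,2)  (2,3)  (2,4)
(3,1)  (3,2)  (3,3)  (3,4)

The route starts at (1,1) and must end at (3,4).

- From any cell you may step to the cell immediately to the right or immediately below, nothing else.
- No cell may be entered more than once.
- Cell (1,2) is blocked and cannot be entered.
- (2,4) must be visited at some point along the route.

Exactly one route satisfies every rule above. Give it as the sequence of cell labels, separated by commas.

(1,1), (2,1), (2,2), (2,3), (2,4), (3,4)

Moves only go right or down, so the column and row indices never decrease.
Route from (1,1): down to (2,1), 3× right (reaching (2,4)), down to (3,4) — 5 moves in all.
Check: all required cells visited.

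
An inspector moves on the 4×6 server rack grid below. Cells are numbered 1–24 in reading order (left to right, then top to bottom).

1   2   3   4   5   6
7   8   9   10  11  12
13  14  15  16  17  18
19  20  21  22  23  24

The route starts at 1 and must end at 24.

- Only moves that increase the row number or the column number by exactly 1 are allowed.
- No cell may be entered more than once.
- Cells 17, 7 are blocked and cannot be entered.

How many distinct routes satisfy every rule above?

A right/down-only route from 1 to 24 makes exactly 3 down-moves and 5 right-moves in some order.
With no other constraints that would be C(8,3) = 56 routes.
Subtract routes through each blocked cell (inclusion–exclusion for overlaps): − through 7: 21 − through 17: 30 + through 7&17: 10 → 15.
That gives 15 routes.

15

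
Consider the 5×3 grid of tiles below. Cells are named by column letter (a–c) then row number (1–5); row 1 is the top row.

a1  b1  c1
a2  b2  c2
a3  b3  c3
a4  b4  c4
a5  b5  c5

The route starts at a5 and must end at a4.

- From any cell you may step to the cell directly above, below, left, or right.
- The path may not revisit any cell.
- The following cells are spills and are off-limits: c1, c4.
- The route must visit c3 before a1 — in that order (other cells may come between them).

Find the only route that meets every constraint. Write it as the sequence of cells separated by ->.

a5 -> b5 -> b4 -> b3 -> c3 -> c2 -> b2 -> b1 -> a1 -> a2 -> a3 -> a4

The waypoints must appear in the order c3, a1, with no cell reused.
Route from a5: right to b5, 2× up (reaching b3), right to c3, up to c2, left to b2, up to b1, left to a1, 3× down (reaching a4) — 11 moves in all.
Check: order respected (c3 at step 4, a1 at step 8).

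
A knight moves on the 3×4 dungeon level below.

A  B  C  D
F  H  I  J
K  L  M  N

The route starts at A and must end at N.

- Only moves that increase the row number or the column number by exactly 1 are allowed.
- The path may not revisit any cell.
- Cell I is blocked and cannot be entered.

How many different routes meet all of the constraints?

A right/down-only route from A to N makes exactly 2 down-moves and 3 right-moves in some order.
With no other constraints that would be C(5,2) = 10 routes.
Subtract routes through each blocked cell (inclusion–exclusion for overlaps): − through I: 6 → 4.
That gives 4 routes.

4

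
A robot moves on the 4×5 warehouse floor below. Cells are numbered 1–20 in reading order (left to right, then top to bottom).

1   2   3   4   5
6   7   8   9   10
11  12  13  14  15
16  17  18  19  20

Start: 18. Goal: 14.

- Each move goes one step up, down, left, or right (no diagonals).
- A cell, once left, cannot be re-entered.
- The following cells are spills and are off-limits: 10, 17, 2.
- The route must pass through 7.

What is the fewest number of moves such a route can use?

6

Any route passes through 7 somewhere between 18 and 14. Summing Manhattan distances along the two legs (18 → 7 → 14) gives a lower bound of 3 + 3 = 6 moves.
A route of 6 moves achieves this: 18 → 13 → 12 → 7 → 8 → 9 → 14.
Since 6 matches the lower bound, it is optimal.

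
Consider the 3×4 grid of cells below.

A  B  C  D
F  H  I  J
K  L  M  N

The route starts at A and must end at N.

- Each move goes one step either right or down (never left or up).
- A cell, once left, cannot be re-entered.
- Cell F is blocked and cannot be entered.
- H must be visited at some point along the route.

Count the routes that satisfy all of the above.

3

A right/down-only route from A to N makes exactly 2 down-moves and 3 right-moves in some order.
With no other constraints that would be C(5,2) = 10 routes.
Split at H and multiply the segment counts (each segment already excludes blocked cells): A→H: 1; H→N: 3; product = 3.
That gives 3 routes.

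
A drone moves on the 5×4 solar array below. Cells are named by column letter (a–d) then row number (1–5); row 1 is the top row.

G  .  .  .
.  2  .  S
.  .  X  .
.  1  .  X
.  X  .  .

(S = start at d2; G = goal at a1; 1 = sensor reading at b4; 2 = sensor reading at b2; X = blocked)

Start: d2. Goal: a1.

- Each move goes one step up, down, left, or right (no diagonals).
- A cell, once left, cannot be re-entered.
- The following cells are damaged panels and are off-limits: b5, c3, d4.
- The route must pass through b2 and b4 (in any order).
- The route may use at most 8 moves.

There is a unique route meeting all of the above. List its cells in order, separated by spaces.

The 8-move cap with required stops at b2, b4 leaves no slack for detours.
Route from d2: left 2 to b2, down 2 to b4, left 1 to a4, up 3 to a1 — 8 moves in all.
Check: all required cells visited; 8 ≤ 8 moves.

d2 c2 b2 b3 b4 a4 a3 a2 a1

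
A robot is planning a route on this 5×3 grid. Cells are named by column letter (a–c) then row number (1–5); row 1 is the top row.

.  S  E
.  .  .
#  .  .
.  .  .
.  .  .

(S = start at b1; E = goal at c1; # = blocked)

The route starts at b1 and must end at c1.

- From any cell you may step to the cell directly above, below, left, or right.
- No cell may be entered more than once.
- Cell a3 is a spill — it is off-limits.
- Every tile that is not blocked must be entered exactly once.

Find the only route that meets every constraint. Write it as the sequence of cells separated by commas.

b1, a1, a2, b2, b3, b4, a4, a5, b5, c5, c4, c3, c2, c1

Need to visit all 14 open cells exactly once, starting at b1 and ending at c1.
Route from b1: left to a1, down to a2, right to b2, 2× down (reaching b4), left to a4, down to a5, 2× right (reaching c5), 4× up (reaching c1) — 13 moves in all.
Check: all 14 open cells covered.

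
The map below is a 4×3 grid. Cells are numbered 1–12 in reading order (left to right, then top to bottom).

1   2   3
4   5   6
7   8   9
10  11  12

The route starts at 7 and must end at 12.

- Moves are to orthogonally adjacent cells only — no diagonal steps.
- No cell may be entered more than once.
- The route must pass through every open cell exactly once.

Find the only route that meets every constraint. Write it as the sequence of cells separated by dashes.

7 - 10 - 11 - 8 - 5 - 4 - 1 - 2 - 3 - 6 - 9 - 12

Need to visit all 12 open cells exactly once, starting at 7 and ending at 12.
Cell 3 has only two open neighbours (6 and 2), so the path must pass straight through it: one of those is the cell it's entered from and the other is where it exits.
Route from 7: down 1 to 10, right 1 to 11, up 2 to 5, left 1 to 4, up 1 to 1, right 2 to 3, down 3 to 12 — 11 moves in all.
Check: all 12 open cells covered.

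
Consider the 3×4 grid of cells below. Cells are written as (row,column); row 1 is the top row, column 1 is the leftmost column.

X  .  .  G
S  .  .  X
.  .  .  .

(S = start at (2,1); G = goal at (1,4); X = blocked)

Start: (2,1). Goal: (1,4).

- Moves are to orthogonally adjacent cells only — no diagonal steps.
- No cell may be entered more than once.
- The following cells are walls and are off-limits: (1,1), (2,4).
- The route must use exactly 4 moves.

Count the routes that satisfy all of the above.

2

Need simple routes of exactly 4 moves from (2,1) to (1,4) (Manhattan distance 4, so 0 moves are spent on a detour and 0 undoing it).
Enumerating: (2,1) (2,2) (1,2) (1,3) (1,4) | (2,1) (2,2) (2,3) (1,3) (1,4).
That gives 2 routes.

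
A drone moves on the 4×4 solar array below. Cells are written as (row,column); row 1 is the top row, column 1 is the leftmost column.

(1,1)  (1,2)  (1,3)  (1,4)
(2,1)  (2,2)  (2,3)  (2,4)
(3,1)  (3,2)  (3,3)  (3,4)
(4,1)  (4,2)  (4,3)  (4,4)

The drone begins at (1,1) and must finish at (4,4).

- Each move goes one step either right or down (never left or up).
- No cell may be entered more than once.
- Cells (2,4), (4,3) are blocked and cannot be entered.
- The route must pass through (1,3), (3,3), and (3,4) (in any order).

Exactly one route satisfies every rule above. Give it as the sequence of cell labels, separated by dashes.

Moves only go right or down, so the column and row indices never decrease.
Route from (1,1): 2× right (reaching (1,3)), 2× down (reaching (3,3)), right to (3,4), down to (4,4) — 6 moves in all.
Check: all required cells visited.

(1,1) - (1,2) - (1,3) - (2,3) - (3,3) - (3,4) - (4,4)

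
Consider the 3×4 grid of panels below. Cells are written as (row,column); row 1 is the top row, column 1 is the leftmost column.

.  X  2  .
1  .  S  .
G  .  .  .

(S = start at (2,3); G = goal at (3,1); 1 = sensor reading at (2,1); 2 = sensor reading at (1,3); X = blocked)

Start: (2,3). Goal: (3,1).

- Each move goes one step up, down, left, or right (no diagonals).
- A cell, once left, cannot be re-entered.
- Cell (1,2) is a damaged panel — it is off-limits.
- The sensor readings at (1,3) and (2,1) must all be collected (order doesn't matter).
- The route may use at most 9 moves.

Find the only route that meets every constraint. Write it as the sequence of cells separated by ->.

(2,3) -> (1,3) -> (1,4) -> (2,4) -> (3,4) -> (3,3) -> (3,2) -> (2,2) -> (2,1) -> (3,1)

Any route must reach (1,3) and (2,1) and still end at (3,1) within 9 moves, so the order of the required stops is forced.
Route from (2,3): up 1 to (1,3), right 1 to (1,4), down 2 to (3,4), left 2 to (3,2), up 1 to (2,2), left 1 to (2,1), down 1 to (3,1) — 9 moves in all.
Check: all required cells visited; 9 ≤ 9 moves.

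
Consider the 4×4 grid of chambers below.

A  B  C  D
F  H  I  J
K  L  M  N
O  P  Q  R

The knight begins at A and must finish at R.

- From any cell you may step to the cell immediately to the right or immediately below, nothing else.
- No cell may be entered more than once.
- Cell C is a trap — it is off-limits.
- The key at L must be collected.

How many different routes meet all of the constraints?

9

A right/down-only route from A to R makes exactly 3 down-moves and 3 right-moves in some order.
With no other constraints that would be C(6,3) = 20 routes.
Split at L and multiply the segment counts (each segment already excludes blocked cells): A→L: 3; L→R: 3; product = 9.
That gives 9 routes.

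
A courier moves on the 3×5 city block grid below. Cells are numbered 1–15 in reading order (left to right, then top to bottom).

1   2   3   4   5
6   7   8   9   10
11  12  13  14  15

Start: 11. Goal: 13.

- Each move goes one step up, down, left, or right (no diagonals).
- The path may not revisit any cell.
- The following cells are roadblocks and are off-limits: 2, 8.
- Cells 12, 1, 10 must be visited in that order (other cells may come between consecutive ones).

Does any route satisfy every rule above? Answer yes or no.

no

1 must be visited but has only one open neighbour (6), and it is neither the start nor the goal — the route would have to enter and leave through 6, re-entering it.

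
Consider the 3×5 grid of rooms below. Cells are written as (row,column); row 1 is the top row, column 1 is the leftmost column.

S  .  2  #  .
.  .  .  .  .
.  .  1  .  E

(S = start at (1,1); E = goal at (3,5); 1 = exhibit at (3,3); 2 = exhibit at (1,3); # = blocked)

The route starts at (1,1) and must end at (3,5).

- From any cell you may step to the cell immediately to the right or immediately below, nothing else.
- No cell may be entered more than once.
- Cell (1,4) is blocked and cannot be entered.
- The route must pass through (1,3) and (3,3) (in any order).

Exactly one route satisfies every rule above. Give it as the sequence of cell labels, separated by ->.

Moves only go right or down, so the column and row indices never decrease.
Route from (1,1): 2× right (reaching (1,3)), 2× down (reaching (3,3)), 2× right (reaching (3,5)) — 6 moves in all.
Check: all required cells visited.

(1,1) -> (1,2) -> (1,3) -> (2,3) -> (3,3) -> (3,4) -> (3,5)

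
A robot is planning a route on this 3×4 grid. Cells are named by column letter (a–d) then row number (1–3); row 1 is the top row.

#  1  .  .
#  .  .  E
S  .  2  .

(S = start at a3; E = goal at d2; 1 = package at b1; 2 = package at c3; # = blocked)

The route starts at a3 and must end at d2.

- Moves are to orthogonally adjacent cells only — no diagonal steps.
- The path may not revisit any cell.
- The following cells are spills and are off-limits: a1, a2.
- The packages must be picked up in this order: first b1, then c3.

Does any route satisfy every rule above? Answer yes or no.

yes

One route that works: a3 → b3 → b2 → b1 → c1 → c2 → c3 → d3 → d2.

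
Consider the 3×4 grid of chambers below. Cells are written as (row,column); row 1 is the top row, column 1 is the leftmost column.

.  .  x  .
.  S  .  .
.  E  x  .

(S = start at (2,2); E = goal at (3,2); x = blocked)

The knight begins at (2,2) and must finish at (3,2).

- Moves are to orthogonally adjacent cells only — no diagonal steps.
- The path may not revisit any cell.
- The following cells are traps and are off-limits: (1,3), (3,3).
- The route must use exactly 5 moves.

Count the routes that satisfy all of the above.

1

Need simple routes of exactly 5 moves from (2,2) to (3,2) (Manhattan distance 1, so 2 moves are spent on a detour and 2 undoing it).
Enumerating: (2,2) (1,2) (1,1) (2,1) (3,1) (3,2).
That gives 1 route.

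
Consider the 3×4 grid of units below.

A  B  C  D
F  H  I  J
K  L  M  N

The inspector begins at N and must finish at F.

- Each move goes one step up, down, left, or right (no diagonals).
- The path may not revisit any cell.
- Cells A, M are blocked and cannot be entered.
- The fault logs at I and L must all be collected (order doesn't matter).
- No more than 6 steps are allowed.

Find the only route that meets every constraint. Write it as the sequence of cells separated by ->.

Any route must reach I and L and still end at F within 6 moves, so the order of the required stops is forced.
Route from N: up to J, 2× left (reaching H), down to L, left to K, up to F — 6 moves in all.
Check: all required cells visited; 6 ≤ 6 moves.

N -> J -> I -> H -> L -> K -> F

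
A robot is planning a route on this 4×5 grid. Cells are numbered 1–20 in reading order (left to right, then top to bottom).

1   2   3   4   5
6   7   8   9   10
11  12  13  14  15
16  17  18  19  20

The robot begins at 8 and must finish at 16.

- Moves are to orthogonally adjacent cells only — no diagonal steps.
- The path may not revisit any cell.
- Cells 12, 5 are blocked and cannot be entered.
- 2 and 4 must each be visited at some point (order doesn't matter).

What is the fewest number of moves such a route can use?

8

Any route passes through 2 and 4 in some order between 8 and 16. Summing Manhattan distances along each leg and taking the cheapest ordering (8 → 4 → 2 → 16) gives a lower bound of 2 + 2 + 4 = 8 moves.
A route of 8 moves achieves this: 8 → 9 → 4 → 3 → 2 → 7 → 6 → 11 → 16.
Since 8 matches the lower bound, it is optimal.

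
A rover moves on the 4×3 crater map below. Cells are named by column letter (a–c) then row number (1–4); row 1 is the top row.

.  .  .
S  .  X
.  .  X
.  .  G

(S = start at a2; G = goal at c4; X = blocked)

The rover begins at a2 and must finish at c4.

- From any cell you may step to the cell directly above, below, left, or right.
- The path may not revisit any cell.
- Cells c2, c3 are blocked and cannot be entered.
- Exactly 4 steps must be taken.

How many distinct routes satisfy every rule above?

Need simple routes of exactly 4 moves from a2 to c4 (Manhattan distance 4, so 0 moves are spent on a detour and 0 undoing it).
Enumerating: a2 a3 a4 b4 c4 | a2 a3 b3 b4 c4 | a2 b2 b3 b4 c4.
That gives 3 routes.

3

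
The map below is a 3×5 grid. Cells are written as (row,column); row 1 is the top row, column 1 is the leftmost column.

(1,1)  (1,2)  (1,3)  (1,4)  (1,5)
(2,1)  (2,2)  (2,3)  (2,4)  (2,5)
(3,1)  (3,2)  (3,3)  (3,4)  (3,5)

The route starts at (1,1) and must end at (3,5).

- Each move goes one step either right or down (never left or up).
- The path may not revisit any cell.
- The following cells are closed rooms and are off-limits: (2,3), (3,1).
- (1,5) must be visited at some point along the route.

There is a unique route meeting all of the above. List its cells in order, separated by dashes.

(1,1) - (1,2) - (1,3) - (1,4) - (1,5) - (2,5) - (3,5)

Moves only go right or down, so the column and row indices never decrease.
Route from (1,1): 4× right (reaching (1,5)), 2× down (reaching (3,5)) — 6 moves in all.
Check: all required cells visited.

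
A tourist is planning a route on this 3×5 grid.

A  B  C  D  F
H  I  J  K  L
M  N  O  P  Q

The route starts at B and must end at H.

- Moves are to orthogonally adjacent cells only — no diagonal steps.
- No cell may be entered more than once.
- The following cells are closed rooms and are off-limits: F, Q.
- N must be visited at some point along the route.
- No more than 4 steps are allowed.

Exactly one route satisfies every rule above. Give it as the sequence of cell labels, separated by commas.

B, I, N, M, H

The 4-move cap with required stops at N leaves no slack for detours.
Route from B: down 2 to N, left 1 to M, up 1 to H — 4 moves in all.
Check: all required cells visited; 4 ≤ 4 moves.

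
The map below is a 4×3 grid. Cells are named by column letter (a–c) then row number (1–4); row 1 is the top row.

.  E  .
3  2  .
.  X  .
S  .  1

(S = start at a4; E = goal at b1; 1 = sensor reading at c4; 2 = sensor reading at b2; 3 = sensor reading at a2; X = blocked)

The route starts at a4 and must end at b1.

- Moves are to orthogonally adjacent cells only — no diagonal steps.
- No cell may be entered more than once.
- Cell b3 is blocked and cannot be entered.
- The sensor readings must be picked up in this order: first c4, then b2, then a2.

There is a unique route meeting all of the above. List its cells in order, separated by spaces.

The waypoints must appear in the order c4, b2, a2, with no cell reused.
Route from a4: right 2 to c4, up 2 to c2, left 2 to a2, up 1 to a1, right 1 to b1 — 8 moves in all.
Check: order respected (1 at step 2, 2 at step 5, 3 at step 6).

a4 b4 c4 c3 c2 b2 a2 a1 b1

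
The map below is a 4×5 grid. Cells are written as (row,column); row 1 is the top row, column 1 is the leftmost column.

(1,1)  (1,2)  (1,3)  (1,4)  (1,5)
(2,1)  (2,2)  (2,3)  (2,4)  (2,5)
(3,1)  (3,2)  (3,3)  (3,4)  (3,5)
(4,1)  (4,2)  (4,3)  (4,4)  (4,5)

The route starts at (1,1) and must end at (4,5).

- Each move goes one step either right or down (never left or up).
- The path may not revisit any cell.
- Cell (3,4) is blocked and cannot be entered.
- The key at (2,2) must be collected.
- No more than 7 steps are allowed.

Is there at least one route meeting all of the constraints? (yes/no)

One route that works: (1,1) → (2,1) → (2,2) → (3,2) → (4,2) → (4,3) → (4,4) → (4,5).

yes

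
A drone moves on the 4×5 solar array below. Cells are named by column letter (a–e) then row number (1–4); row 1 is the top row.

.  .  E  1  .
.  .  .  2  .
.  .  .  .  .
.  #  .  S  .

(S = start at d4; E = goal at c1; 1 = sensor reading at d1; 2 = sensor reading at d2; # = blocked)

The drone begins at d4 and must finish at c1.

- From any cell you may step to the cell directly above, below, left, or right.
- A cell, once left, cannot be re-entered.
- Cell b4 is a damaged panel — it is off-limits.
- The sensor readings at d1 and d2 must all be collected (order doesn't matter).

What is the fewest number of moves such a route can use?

Any route passes through d1 and d2 in some order between d4 and c1. Summing Manhattan distances along each leg and taking the cheapest ordering (d4 → d2 → d1 → c1) gives a lower bound of 2 + 1 + 1 = 4 moves.
A route of 4 moves achieves this: d4 → d3 → d2 → d1 → c1.
Since 4 matches the lower bound, it is optimal.

4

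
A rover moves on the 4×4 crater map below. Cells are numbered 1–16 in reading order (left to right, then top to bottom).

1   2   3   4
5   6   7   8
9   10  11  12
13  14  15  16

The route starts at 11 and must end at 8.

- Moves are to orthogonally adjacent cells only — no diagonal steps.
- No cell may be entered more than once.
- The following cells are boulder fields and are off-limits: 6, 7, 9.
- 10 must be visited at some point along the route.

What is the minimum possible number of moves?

Any route passes through 10 somewhere between 11 and 8. Summing Manhattan distances along the two legs (11 → 10 → 8) gives a lower bound of 1 + 3 = 4 moves.
The shortest route satisfying every rule uses 6 moves: 11 → 10 → 14 → 15 → 16 → 12 → 8.
The no-revisit rule (legs can't share cells) pushes the minimum above the 4-move bound; an exhaustive check rules out every length from 4 to 5, leaving 6 as the minimum.

6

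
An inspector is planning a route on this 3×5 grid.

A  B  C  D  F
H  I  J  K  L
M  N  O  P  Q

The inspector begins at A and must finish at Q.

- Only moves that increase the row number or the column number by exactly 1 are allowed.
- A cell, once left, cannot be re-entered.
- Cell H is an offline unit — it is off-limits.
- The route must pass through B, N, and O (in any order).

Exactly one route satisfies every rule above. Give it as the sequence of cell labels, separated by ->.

A -> B -> I -> N -> O -> P -> Q

Moves only go right or down, so the column and row indices never decrease.
Route from A: right 1 to B, down 2 to N, right 3 to Q — 6 moves in all.
Check: all required cells visited.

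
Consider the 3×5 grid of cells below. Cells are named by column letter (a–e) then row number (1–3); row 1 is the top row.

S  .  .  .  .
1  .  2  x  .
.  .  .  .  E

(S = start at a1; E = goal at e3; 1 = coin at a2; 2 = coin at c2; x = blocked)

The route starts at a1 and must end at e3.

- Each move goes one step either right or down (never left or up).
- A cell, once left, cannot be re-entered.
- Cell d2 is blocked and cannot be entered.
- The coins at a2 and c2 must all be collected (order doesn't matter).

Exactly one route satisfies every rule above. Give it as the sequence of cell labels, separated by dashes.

Moves only go right or down, so the column and row indices never decrease.
Route from a1: down 1 to a2, right 2 to c2, down 1 to c3, right 2 to e3 — 6 moves in all.
Check: all required cells visited.

a1 - a2 - b2 - c2 - c3 - d3 - e3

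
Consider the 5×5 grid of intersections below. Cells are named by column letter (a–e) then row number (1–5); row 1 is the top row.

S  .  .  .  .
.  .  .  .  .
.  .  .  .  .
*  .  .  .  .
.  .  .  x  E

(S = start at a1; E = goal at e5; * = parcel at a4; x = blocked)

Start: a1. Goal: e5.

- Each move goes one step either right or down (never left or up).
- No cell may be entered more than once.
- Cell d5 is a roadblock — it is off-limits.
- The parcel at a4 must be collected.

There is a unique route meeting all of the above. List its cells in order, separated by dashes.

Moves only go right or down, so the column and row indices never decrease.
Route from a1: 3× down (reaching a4), 4× right (reaching e4), down to e5 — 8 moves in all.
Check: all required cells visited.

a1 - a2 - a3 - a4 - b4 - c4 - d4 - e4 - e5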